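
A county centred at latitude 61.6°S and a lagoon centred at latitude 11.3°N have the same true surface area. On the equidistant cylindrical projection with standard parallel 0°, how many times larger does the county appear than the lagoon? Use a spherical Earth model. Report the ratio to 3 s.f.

Plate carrée maps x = Rλ, y = Rφ. The meridian scale is h = 1 and the parallel scale is k = 1/cos φ = sec φ.
Areal scale at 61.6°: h·k = 1.000 × 2.103 = 2.103.
Areal scale at 11.3°: h·k = 1.000 × 1.020 = 1.020.
Ratio = 2.103/1.020 ≈ 2.06.

2.06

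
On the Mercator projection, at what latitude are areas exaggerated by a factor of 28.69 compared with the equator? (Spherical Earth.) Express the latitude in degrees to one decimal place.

Mercator areal scale is sec²φ.
sec²φ = 28.69  ⇒  cos²φ = 0.03486  ⇒  cos φ = 0.1867.
φ = arccos(0.1867) ≈ 79.2°.

79.2°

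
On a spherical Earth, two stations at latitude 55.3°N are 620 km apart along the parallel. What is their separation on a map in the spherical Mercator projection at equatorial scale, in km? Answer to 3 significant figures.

1090 km

For Mercator, h = k = sec φ (a conformal cylindrical projection has a single point scale, 1/cos φ).
Along the parallel, k = sec 55.3° = 1/0.5693 = 1.757.
Map distance = 620 × 1.757 ≈ 1090 km.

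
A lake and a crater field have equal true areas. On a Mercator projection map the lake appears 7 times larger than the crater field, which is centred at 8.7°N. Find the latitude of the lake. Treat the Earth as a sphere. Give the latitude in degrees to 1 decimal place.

For equal true areas on Mercator, apparent areas scale as sec²φ, so the ratio is cos²φ₂ / cos²φ₁.
cos²φ₂ / cos²φ₁ = 7  ⇒  cos φ₁ = cos 8.7° / √7 = 0.9885/2.646 = 0.3736.
φ₁ = arccos(0.3736) ≈ 68.1°.

68.1°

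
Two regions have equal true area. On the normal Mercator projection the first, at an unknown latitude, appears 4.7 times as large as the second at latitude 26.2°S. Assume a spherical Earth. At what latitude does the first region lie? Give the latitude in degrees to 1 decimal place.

65.6°

Mercator areal scale is sec²φ, so apparent-area ratio = sec²φ₁ / sec²φ₂ = cos²φ₂ / cos²φ₁.
cos²φ₂ / cos²φ₁ = 4.7  ⇒  cos φ₁ = cos 26.2° / √4.7 = 0.8973/2.168 = 0.4139.
φ₁ = arccos(0.4139) ≈ 65.6°.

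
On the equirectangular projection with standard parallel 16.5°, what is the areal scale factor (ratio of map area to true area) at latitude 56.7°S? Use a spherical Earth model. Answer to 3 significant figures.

1.75

In the equirectangular projection with standard parallel φ₀ = 16.5° (x = Rλ cos φ₀, y = Rφ), meridians are true-scale (h = 1) and the parallel scale is k = cos φ₀ / cos φ.
Areal scale = h·k = 1 × cos φ₀ / cos φ; at 56.7°, h = 1.000, k = 1.746, so h·k = 1.746.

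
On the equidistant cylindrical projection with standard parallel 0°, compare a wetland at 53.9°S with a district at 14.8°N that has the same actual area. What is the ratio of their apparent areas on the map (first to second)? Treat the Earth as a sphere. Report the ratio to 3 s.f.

Plate carrée maps x = Rλ, y = Rφ. The meridian scale is h = 1 and the parallel scale is k = 1/cos φ = sec φ.
Areal scale at 53.9°: h·k = 1.000 × 1.697 = 1.697.
Areal scale at 14.8°: h·k = 1.000 × 1.034 = 1.034.
Ratio = 1.697/1.034 ≈ 1.64.

1.64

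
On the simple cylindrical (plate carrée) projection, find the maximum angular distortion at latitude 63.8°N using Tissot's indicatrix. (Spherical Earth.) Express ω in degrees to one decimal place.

45.6°

Plate carrée maps x = Rλ, y = Rφ. The meridian scale is h = 1 and the parallel scale is k = 1/cos φ = sec φ.
At 63.8°: h = 1.000, k = 2.265; principal scales a = 2.265, b = 1.000.
sin(ω/2) = (a − b)/(a + b) = 1.265/3.265 = 0.3874, so ω = 2 arcsin(0.3874) ≈ 45.6°.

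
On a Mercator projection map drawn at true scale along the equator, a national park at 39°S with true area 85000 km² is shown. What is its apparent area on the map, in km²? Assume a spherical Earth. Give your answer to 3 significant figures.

Mercator is conformal, so the point scale is isotropic: h = k = sec φ = 1/cos φ.
Areal scale = k² = sec²φ = 1/cos²(39°) = 1/0.7771² = 1.656.
Apparent area = 85000 × 1.656 ≈ 141000 km².

141000 km²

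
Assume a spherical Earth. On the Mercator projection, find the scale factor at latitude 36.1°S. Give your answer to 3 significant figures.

1.24

For Mercator, h = k = sec φ (a conformal cylindrical projection has a single point scale, 1/cos φ).
k = 1/cos 36.1° = 1/0.8080 = 1.238.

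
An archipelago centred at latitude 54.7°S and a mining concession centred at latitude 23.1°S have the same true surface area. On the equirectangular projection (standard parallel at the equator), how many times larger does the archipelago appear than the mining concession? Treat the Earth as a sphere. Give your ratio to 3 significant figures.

1.59

In the plate carrée (x = Rλ, y = Rφ), meridians are true-scale (h = 1) and parallels are stretched by k = sec φ.
Areal scale at 54.7°: h·k = 1.000 × 1.731 = 1.731.
Areal scale at 23.1°: h·k = 1.000 × 1.087 = 1.087.
Ratio = 1.731/1.087 ≈ 1.59.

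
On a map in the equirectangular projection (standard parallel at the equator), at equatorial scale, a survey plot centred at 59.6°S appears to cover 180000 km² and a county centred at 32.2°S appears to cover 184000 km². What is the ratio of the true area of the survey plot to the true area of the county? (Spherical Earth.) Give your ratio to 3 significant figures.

Plate carrée has h = 1 and k = sec φ, giving areal scale sec φ; true area = (apparent area) · cos φ.
True area of survey plot: 180000 × cos(59.6°) = 180000 × 0.5060 = 91090 km².
True area of county: 184000 × cos(32.2°) = 184000 × 0.8462 = 155700 km².
Ratio = 91090 / 155700 ≈ 0.585.

0.585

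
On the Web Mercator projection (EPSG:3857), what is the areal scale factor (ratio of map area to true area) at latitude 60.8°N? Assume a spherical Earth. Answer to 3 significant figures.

Mercator is conformal, so the point scale is isotropic: h = k = sec φ = 1/cos φ.
Areal scale = k² = sec²φ = 1/cos²(60.8°) = 1/0.4879² = 4.202.

4.20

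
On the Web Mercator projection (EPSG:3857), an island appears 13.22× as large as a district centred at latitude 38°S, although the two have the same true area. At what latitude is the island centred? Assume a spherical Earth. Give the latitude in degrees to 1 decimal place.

Mercator areal scale is sec²φ, so apparent-area ratio = sec²φ₁ / sec²φ₂ = cos²φ₂ / cos²φ₁.
cos²φ₂ / cos²φ₁ = 13.22  ⇒  cos φ₁ = cos 38° / √13.22 = 0.7880/3.636 = 0.2167.
φ₁ = arccos(0.2167) ≈ 77.5°.

77.5°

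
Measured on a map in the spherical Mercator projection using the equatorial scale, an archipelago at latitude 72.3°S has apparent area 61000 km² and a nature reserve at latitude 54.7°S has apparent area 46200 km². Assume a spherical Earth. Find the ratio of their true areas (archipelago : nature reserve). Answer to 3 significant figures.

0.366

On Mercator the areal scale is sec²φ, so true area = apparent × cos²φ.
True area of archipelago: 61000 × cos²(72.3°) = 61000 × 0.09244 = 5639 km².
True area of nature reserve: 46200 × cos²(54.7°) = 46200 × 0.3339 = 15430 km².
Ratio = 5639 / 15430 ≈ 0.366.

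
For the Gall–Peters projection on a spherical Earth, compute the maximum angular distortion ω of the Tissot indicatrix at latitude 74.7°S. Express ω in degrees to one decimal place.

98.1°

Gall–Peters is a cylindrical equal-area projection with standard parallels at ±45°. A cylindrical equal-area projection with standard parallel φ₀ has meridian scale h = cos φ / cos φ₀ and parallel scale k = cos φ₀ / cos φ (so areas are preserved, h·k = 1).
At 74.7°: h = 0.3732, k = 2.680; principal scales a = 2.680, b = 0.3732.
sin(ω/2) = (a − b)/(a + b) = 2.307/3.053 = 0.7555, so ω = 2 arcsin(0.7555) ≈ 98.1°.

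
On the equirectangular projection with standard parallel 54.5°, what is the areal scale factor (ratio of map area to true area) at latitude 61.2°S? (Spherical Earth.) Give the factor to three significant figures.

In the equirectangular projection with standard parallel φ₀ = 54.5° (x = Rλ cos φ₀, y = Rφ), meridians are true-scale (h = 1) and the parallel scale is k = cos φ₀ / cos φ.
Areal scale = h·k = 1 × cos φ₀ / cos φ; at 61.2°, h = 1.000, k = 1.205, so h·k = 1.205.

1.21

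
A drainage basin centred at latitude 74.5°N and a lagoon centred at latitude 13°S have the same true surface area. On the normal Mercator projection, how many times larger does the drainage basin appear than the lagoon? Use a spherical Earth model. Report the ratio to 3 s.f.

On Mercator, area is exaggerated by sec²φ = 1/cos²φ.
At 74.5°: sec²(74.5°) = 1/0.2672² = 14.00.
At 13°: sec²(13°) = 1/0.9744² = 1.053.
Ratio = 14.00/1.053 = cos²(13°)/cos²(74.5°) ≈ 13.3.

13.3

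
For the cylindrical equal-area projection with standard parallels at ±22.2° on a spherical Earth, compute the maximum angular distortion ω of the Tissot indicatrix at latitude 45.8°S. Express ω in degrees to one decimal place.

32.1°

A cylindrical equal-area projection with standard parallel φ₀ has meridian scale h = cos φ / cos φ₀ and parallel scale k = cos φ₀ / cos φ (so areas are preserved, h·k = 1).
At 45.8°: h = 0.7530, k = 1.328; principal scales a = 1.328, b = 0.7530.
sin(ω/2) = (a − b)/(a + b) = 0.5751/2.081 = 0.2763, so ω = 2 arcsin(0.2763) ≈ 32.1°.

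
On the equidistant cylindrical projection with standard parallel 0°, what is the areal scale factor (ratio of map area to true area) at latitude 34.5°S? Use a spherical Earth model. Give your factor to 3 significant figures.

1.21

In the plate carrée (x = Rλ, y = Rφ), meridians are true-scale (h = 1) and parallels are stretched by k = sec φ.
Areal scale = h·k = 1 × sec φ; at 34.5°, h = 1.000, k = 1.213, so h·k = 1.213.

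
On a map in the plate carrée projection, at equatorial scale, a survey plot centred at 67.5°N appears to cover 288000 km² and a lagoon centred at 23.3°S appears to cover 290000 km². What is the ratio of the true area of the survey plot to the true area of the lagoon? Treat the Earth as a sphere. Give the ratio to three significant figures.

0.414

Plate carrée has h = 1 and k = sec φ, giving areal scale sec φ; true area = (apparent area) · cos φ.
True area of survey plot: 288000 × cos(67.5°) = 288000 × 0.3827 = 110200 km².
True area of lagoon: 290000 × cos(23.3°) = 290000 × 0.9184 = 266300 km².
Ratio = 110200 / 266300 ≈ 0.414.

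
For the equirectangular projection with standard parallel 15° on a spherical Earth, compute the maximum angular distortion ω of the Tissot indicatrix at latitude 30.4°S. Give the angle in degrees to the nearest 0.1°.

6.5°

With standard parallel φ₀ = 15°, the equirectangular projection gives x = Rλ cos φ₀, y = Rφ, so h = 1 and k = cos 15° / cos φ.
At 30.4°: h = 1.000, k = 1.120; principal scales a = 1.120, b = 1.000.
sin(ω/2) = (a − b)/(a + b) = 0.1199/2.120 = 0.05656, so ω = 2 arcsin(0.05656) ≈ 6.5°.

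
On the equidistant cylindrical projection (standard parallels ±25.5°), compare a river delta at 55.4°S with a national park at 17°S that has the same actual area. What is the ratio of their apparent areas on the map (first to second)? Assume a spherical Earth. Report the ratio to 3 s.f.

1.68

The equidistant cylindrical projection with φ₀ = 25.5° has h = 1 (meridians true) and k = cos φ₀ / cos φ along parallels.
Areal scale at 55.4°: h·k = 1.000 × 1.589 = 1.589.
Areal scale at 17°: h·k = 1.000 × 0.9438 = 0.9438.
Ratio = 1.589/0.9438 ≈ 1.68.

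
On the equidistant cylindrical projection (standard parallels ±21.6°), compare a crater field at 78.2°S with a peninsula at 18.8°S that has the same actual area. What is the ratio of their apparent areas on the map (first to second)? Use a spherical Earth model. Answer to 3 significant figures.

4.63

With standard parallel φ₀ = 21.6°, the equirectangular projection gives x = Rλ cos φ₀, y = Rφ, so h = 1 and k = cos 21.6° / cos φ.
Areal scale at 78.2°: h·k = 1.000 × 4.547 = 4.547.
Areal scale at 18.8°: h·k = 1.000 × 0.9822 = 0.9822.
Ratio = 4.547/0.9822 ≈ 4.63.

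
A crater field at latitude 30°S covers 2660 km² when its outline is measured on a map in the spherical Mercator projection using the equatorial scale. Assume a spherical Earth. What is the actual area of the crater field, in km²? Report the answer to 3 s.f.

Mercator is conformal, so the point scale is isotropic: h = k = sec φ = 1/cos φ.
Areal scale = k² = sec²φ = 1/cos²(30°) = 1/0.8660² = 1.333.
True area = apparent / (areal scale) = 2660 / 1.333 ≈ 2000 km².

2000 km²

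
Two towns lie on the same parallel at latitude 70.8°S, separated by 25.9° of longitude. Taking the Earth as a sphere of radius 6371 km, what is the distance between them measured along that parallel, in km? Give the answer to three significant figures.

947 km

Arc length along a parallel = R cos φ · Δλ (with Δλ in radians).
= 6371 × cos 70.8° × (25.9° × π/180) = 6371 × 0.3289 × 0.4520 ≈ 947 km.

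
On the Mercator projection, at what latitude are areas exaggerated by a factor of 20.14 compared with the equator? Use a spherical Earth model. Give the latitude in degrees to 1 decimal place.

77.1°

Mercator areal scale is sec²φ.
sec²φ = 20.14  ⇒  cos²φ = 0.04965  ⇒  cos φ = 0.2228.
φ = arccos(0.2228) ≈ 77.1°.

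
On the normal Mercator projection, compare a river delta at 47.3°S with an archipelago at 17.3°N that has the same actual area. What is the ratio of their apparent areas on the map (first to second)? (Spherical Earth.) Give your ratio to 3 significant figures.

1.98

Mercator is conformal with k = sec φ, so areal scale = k² = sec²φ.
At 47.3°: sec²(47.3°) = 1/0.6782² = 2.174.
At 17.3°: sec²(17.3°) = 1/0.9548² = 1.097.
Ratio = 2.174/1.097 = cos²(17.3°)/cos²(47.3°) ≈ 1.98.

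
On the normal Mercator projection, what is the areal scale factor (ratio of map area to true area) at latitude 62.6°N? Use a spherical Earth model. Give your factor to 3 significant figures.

4.72

For Mercator, h = k = sec φ (a conformal cylindrical projection has a single point scale, 1/cos φ).
Areal scale = k² = sec²φ = 1/cos²(62.6°) = 1/0.4602² = 4.722.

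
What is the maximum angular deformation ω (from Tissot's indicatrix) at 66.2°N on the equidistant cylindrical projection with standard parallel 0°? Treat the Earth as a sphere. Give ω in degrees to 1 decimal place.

50.3°

For the equirectangular projection with φ₀ = 0 (plate carrée), h = 1 along meridians and k = sec φ along parallels.
At 66.2°: h = 1.000, k = 2.478; principal scales a = 2.478, b = 1.000.
sin(ω/2) = (a − b)/(a + b) = 1.478/3.478 = 0.4250, so ω = 2 arcsin(0.4250) ≈ 50.3°.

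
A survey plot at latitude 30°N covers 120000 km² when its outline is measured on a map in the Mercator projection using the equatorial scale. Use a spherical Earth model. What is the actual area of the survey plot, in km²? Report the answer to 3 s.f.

90000 km²

Mercator is conformal, so the point scale is isotropic: h = k = sec φ = 1/cos φ.
Areal scale = k² = sec²φ = 1/cos²(30°) = 1/0.8660² = 1.333.
True area = apparent / (areal scale) = 120000 / 1.333 ≈ 90000 km².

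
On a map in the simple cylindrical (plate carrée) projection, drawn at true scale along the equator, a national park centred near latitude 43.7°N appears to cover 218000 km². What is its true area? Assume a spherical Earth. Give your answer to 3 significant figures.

158000 km²

For the equirectangular projection with φ₀ = 0 (plate carrée), h = 1 along meridians and k = sec φ along parallels.
Areal scale = h·k = 1 × sec φ; at 43.7°, h = 1.000, k = 1.383, so h·k = 1.383.
True area = apparent / (areal scale) = 218000 / 1.383 ≈ 158000 km².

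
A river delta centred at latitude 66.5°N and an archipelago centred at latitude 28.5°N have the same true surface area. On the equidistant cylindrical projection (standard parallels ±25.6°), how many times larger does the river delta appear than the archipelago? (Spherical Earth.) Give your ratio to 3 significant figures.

2.20

In the equirectangular projection with standard parallel φ₀ = 25.6° (x = Rλ cos φ₀, y = Rφ), meridians are true-scale (h = 1) and the parallel scale is k = cos φ₀ / cos φ.
Areal scale at 66.5°: h·k = 1.000 × 2.262 = 2.262.
Areal scale at 28.5°: h·k = 1.000 × 1.026 = 1.026.
Ratio = 2.262/1.026 ≈ 2.20.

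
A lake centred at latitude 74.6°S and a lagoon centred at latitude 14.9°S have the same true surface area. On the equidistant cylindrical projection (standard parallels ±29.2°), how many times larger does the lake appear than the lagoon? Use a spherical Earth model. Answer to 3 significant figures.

3.64

In the equirectangular projection with standard parallel φ₀ = 29.2° (x = Rλ cos φ₀, y = Rφ), meridians are true-scale (h = 1) and the parallel scale is k = cos φ₀ / cos φ.
Areal scale at 74.6°: h·k = 1.000 × 3.287 = 3.287.
Areal scale at 14.9°: h·k = 1.000 × 0.9033 = 0.9033.
Ratio = 3.287/0.9033 ≈ 3.64.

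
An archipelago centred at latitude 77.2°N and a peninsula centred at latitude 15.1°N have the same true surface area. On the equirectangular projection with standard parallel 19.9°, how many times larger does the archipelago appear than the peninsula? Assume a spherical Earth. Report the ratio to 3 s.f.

The equidistant cylindrical projection with φ₀ = 19.9° has h = 1 (meridians true) and k = cos φ₀ / cos φ along parallels.
Areal scale at 77.2°: h·k = 1.000 × 4.244 = 4.244.
Areal scale at 15.1°: h·k = 1.000 × 0.9739 = 0.9739.
Ratio = 4.244/0.9739 ≈ 4.36.

4.36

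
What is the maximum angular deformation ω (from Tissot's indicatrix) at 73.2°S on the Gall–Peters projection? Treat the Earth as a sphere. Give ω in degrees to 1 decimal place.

Gall–Peters is a cylindrical equal-area projection with standard parallels at ±45°. For cylindrical equal-area with standard parallel φ₀, h = cos φ / cos φ₀ and k = cos φ₀ / cos φ, so h·k = 1.
At 73.2°: h = 0.4088, k = 2.446; principal scales a = 2.446, b = 0.4088.
sin(ω/2) = (a − b)/(a + b) = 2.038/2.855 = 0.7137, so ω = 2 arcsin(0.7137) ≈ 91.1°.

91.1°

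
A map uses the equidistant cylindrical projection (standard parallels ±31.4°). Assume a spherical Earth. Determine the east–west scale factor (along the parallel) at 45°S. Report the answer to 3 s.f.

In the equirectangular projection with standard parallel φ₀ = 31.4° (x = Rλ cos φ₀, y = Rφ), meridians are true-scale (h = 1) and the parallel scale is k = cos φ₀ / cos φ.
k = cos 31.4° / cos 45° = 0.8536/0.7071 = 1.207.

1.21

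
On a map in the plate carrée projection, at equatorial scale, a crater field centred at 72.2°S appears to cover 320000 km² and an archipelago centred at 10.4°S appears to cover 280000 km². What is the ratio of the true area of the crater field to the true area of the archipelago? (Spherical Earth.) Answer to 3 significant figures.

0.355

On the plate carrée, areal scale = h·k = 1 × sec φ, so true area = apparent × cos φ.
True area of crater field: 320000 × cos(72.2°) = 320000 × 0.3057 = 97820 km².
True area of archipelago: 280000 × cos(10.4°) = 280000 × 0.9836 = 275400 km².
Ratio = 97820 / 275400 ≈ 0.355.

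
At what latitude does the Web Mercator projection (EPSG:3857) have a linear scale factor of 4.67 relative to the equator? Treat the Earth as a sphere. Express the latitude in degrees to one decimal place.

77.6°

Mercator scale is k = sec φ = 1/cos φ.
1/cos φ = 4.67  ⇒  cos φ = 0.2141  ⇒  φ = arccos(0.2141) ≈ 77.6°.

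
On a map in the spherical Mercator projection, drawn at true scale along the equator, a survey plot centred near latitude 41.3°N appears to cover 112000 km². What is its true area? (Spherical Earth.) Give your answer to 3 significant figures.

Mercator is conformal, so the point scale is isotropic: h = k = sec φ = 1/cos φ.
Areal scale = k² = sec²φ = 1/cos²(41.3°) = 1/0.7513² = 1.772.
True area = apparent / (areal scale) = 112000 / 1.772 ≈ 63200 km².

63200 km²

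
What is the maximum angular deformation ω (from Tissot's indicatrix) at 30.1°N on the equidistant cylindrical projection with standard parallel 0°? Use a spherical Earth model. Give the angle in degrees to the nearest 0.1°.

For the equirectangular projection with φ₀ = 0 (plate carrée), h = 1 along meridians and k = sec φ along parallels.
At 30.1°: h = 1.000, k = 1.156; principal scales a = 1.156, b = 1.000.
sin(ω/2) = (a − b)/(a + b) = 0.1559/2.156 = 0.07230, so ω = 2 arcsin(0.07230) ≈ 8.3°.

8.3°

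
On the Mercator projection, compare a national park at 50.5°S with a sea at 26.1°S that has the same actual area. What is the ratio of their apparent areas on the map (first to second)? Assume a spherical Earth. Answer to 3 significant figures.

1.99

On Mercator, area is exaggerated by sec²φ = 1/cos²φ.
At 50.5°: sec²(50.5°) = 1/0.6361² = 2.472.
At 26.1°: sec²(26.1°) = 1/0.8980² = 1.240.
Ratio = 2.472/1.240 = cos²(26.1°)/cos²(50.5°) ≈ 1.99.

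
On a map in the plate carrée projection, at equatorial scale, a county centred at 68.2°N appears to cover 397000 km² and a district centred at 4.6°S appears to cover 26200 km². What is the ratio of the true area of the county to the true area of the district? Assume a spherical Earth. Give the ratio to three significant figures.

5.65

Plate carrée has h = 1 and k = sec φ, giving areal scale sec φ; true area = (apparent area) · cos φ.
True area of county: 397000 × cos(68.2°) = 397000 × 0.3714 = 147400 km².
True area of district: 26200 × cos(4.6°) = 26200 × 0.9968 = 26120 km².
Ratio = 147400 / 26120 ≈ 5.65.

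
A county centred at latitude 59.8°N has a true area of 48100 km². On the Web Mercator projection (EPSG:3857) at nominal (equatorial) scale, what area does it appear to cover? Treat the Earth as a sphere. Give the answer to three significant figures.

190000 km²

Mercator is conformal, so the point scale is isotropic: h = k = sec φ = 1/cos φ.
Areal scale = k² = sec²φ = 1/cos²(59.8°) = 1/0.5030² = 3.952.
Apparent area = 48100 × 3.952 ≈ 190000 km².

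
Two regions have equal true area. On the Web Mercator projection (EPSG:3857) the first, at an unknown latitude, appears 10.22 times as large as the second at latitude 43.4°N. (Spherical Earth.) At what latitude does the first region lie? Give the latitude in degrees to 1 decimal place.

76.9°

For equal true areas on Mercator, apparent areas scale as sec²φ, so the ratio is cos²φ₂ / cos²φ₁.
cos²φ₂ / cos²φ₁ = 10.22  ⇒  cos φ₁ = cos 43.4° / √10.22 = 0.7266/3.197 = 0.2273.
φ₁ = arccos(0.2273) ≈ 76.9°.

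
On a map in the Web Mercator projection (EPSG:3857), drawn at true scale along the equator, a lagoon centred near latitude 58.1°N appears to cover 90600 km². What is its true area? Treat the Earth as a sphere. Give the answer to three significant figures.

For Mercator, h = k = sec φ (a conformal cylindrical projection has a single point scale, 1/cos φ).
Areal scale = k² = sec²φ = 1/cos²(58.1°) = 1/0.5284² = 3.581.
True area = apparent / (areal scale) = 90600 / 3.581 ≈ 25300 km².

25300 km²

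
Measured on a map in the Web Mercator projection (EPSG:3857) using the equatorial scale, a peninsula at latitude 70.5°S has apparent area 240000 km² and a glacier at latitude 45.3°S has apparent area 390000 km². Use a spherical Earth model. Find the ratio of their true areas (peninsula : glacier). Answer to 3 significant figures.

0.139

Since Mercator area scale is 1/cos²φ, the true area equals the apparent area multiplied by cos²φ.
True area of peninsula: 240000 × cos²(70.5°) = 240000 × 0.1114 = 26740 km².
True area of glacier: 390000 × cos²(45.3°) = 390000 × 0.4948 = 193000 km².
Ratio = 26740 / 193000 ≈ 0.139.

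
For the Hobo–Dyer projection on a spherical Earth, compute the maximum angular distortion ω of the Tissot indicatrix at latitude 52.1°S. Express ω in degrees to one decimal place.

29.0°

Hobo–Dyer is a cylindrical equal-area projection with standard parallels at ±37.5°. A cylindrical equal-area projection with standard parallel φ₀ has meridian scale h = cos φ / cos φ₀ and parallel scale k = cos φ₀ / cos φ (so areas are preserved, h·k = 1).
At 52.1°: h = 0.7743, k = 1.292; principal scales a = 1.292, b = 0.7743.
sin(ω/2) = (a − b)/(a + b) = 0.5172/2.066 = 0.2504, so ω = 2 arcsin(0.2504) ≈ 29.0°.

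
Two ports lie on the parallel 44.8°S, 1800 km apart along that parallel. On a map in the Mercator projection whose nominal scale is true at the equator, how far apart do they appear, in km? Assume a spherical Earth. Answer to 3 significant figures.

Mercator is conformal, so the point scale is isotropic: h = k = sec φ = 1/cos φ.
Along the parallel, k = sec 44.8° = 1/0.7096 = 1.409.
Map distance = 1800 × 1.409 ≈ 2540 km.

2540 km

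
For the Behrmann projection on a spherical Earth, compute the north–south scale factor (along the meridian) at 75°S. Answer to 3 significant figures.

The Behrmann projection is cylindrical equal-area with φ₀ = 30°. For cylindrical equal-area with standard parallel φ₀, h = cos φ / cos φ₀ and k = cos φ₀ / cos φ, so h·k = 1.
h = cos 75° / cos 30° = 0.2588/0.8660 = 0.2989.

0.299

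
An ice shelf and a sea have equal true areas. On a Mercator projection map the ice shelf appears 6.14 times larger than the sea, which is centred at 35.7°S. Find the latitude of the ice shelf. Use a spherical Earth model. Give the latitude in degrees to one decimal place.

For equal true areas on Mercator, apparent areas scale as sec²φ, so the ratio is cos²φ₂ / cos²φ₁.
cos²φ₂ / cos²φ₁ = 6.14  ⇒  cos φ₁ = cos 35.7° / √6.14 = 0.8121/2.478 = 0.3277.
φ₁ = arccos(0.3277) ≈ 70.9°.

70.9°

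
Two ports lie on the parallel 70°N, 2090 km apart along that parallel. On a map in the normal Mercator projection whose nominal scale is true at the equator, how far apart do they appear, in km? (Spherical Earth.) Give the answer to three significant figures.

6110 km

For Mercator, h = k = sec φ (a conformal cylindrical projection has a single point scale, 1/cos φ).
Along the parallel, k = sec 70° = 1/0.3420 = 2.924.
Map distance = 2090 × 2.924 ≈ 6110 km.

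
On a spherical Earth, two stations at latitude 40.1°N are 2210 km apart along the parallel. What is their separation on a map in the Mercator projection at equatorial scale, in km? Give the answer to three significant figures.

The Mercator projection is conformal; its linear scale factor is the same in every direction and equals sec φ = 1/cos φ.
Along the parallel, k = sec 40.1° = 1/0.7649 = 1.307.
Map distance = 2210 × 1.307 ≈ 2890 km.

2890 km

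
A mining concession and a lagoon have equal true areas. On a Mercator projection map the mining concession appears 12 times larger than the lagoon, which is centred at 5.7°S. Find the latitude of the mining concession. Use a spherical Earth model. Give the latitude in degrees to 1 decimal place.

Mercator areal scale is sec²φ, so apparent-area ratio = sec²φ₁ / sec²φ₂ = cos²φ₂ / cos²φ₁.
cos²φ₂ / cos²φ₁ = 12  ⇒  cos φ₁ = cos 5.7° / √12 = 0.9951/3.464 = 0.2872.
φ₁ = arccos(0.2872) ≈ 73.3°.

73.3°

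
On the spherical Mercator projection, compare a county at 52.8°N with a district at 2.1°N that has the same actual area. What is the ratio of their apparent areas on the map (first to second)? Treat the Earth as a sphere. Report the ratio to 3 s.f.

Mercator areal scale is sec²φ.
At 52.8°: sec²(52.8°) = 1/0.6046² = 2.736.
At 2.1°: sec²(2.1°) = 1/0.9993² = 1.001.
Ratio = 2.736/1.001 = cos²(2.1°)/cos²(52.8°) ≈ 2.73.

2.73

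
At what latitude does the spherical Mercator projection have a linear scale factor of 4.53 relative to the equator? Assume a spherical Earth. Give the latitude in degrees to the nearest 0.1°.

Mercator scale is k = sec φ = 1/cos φ.
1/cos φ = 4.53  ⇒  cos φ = 0.2208  ⇒  φ = arccos(0.2208) ≈ 77.2°.

77.2°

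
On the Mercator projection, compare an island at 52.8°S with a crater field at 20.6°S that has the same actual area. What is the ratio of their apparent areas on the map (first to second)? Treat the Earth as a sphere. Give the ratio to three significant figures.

2.40

On Mercator, area is exaggerated by sec²φ = 1/cos²φ.
At 52.8°: sec²(52.8°) = 1/0.6046² = 2.736.
At 20.6°: sec²(20.6°) = 1/0.9361² = 1.141.
Ratio = 2.736/1.141 = cos²(20.6°)/cos²(52.8°) ≈ 2.40.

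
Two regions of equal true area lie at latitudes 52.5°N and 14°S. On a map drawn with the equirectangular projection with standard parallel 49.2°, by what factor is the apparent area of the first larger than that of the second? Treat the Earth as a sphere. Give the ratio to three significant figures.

1.59

The equidistant cylindrical projection with φ₀ = 49.2° has h = 1 (meridians true) and k = cos φ₀ / cos φ along parallels.
Areal scale at 52.5°: h·k = 1.000 × 1.073 = 1.073.
Areal scale at 14°: h·k = 1.000 × 0.6734 = 0.6734.
Ratio = 1.073/0.6734 ≈ 1.59.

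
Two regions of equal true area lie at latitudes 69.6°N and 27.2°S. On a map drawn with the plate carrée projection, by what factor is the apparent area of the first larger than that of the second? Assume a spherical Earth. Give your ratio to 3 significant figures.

2.55

For the equirectangular projection with φ₀ = 0 (plate carrée), h = 1 along meridians and k = sec φ along parallels.
Areal scale at 69.6°: h·k = 1.000 × 2.869 = 2.869.
Areal scale at 27.2°: h·k = 1.000 × 1.124 = 1.124.
Ratio = 2.869/1.124 ≈ 2.55.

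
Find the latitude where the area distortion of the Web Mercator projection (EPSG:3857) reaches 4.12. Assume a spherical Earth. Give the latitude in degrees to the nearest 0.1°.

60.5°

Mercator areal scale is sec²φ.
sec²φ = 4.12  ⇒  cos²φ = 0.2427  ⇒  cos φ = 0.4927.
φ = arccos(0.4927) ≈ 60.5°.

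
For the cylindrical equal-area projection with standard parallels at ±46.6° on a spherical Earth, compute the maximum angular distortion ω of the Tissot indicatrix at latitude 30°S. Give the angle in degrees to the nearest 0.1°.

Cylindrical equal-area (φ₀ = 46.6°): h = cos φ / cos 46.6° along meridians, k = cos 46.6° / cos φ along parallels; h·k = 1.
At 30°: h = 1.260, k = 0.7934; principal scales a = 1.260, b = 0.7934.
sin(ω/2) = (a − b)/(a + b) = 0.4670/2.054 = 0.2274, so ω = 2 arcsin(0.2274) ≈ 26.3°.

26.3°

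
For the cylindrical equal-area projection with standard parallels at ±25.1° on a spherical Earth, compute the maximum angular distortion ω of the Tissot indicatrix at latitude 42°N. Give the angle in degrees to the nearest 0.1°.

For cylindrical equal-area with standard parallel φ₀, h = cos φ / cos φ₀ and k = cos φ₀ / cos φ, so h·k = 1.
At 42°: h = 0.8206, k = 1.219; principal scales a = 1.219, b = 0.8206.
sin(ω/2) = (a − b)/(a + b) = 0.3979/2.039 = 0.1951, so ω = 2 arcsin(0.1951) ≈ 22.5°.

22.5°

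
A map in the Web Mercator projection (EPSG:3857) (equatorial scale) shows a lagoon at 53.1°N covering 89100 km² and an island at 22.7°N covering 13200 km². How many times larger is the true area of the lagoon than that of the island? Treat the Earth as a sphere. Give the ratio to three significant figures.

2.86

Mercator's areal exaggeration is sec²φ; hence true area = (apparent area) · cos²φ.
True area of lagoon: 89100 × cos²(53.1°) = 89100 × 0.3605 = 32120 km².
True area of island: 13200 × cos²(22.7°) = 13200 × 0.8511 = 11230 km².
Ratio = 32120 / 11230 ≈ 2.86.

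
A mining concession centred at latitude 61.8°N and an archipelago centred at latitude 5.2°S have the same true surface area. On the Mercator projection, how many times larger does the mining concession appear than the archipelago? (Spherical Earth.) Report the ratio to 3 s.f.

Mercator areal scale is sec²φ.
At 61.8°: sec²(61.8°) = 1/0.4726² = 4.478.
At 5.2°: sec²(5.2°) = 1/0.9959² = 1.008.
Ratio = 4.478/1.008 = cos²(5.2°)/cos²(61.8°) ≈ 4.44.

4.44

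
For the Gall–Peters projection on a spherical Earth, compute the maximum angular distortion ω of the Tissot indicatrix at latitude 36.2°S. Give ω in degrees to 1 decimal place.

15.1°

Gall–Peters is a cylindrical equal-area projection with standard parallels at ±45°. Cylindrical equal-area (φ₀ = 45°): h = cos φ / cos 45° along meridians, k = cos 45° / cos φ along parallels; h·k = 1.
At 36.2°: h = 1.141, k = 0.8763; principal scales a = 1.141, b = 0.8763.
sin(ω/2) = (a − b)/(a + b) = 0.2650/2.017 = 0.1313, so ω = 2 arcsin(0.1313) ≈ 15.1°.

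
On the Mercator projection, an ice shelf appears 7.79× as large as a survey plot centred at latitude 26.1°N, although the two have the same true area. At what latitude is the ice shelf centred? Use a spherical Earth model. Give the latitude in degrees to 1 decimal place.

On Mercator, (apparent₁)/(apparent₂) = sec²φ₁ / sec²φ₂ when true areas are equal.
cos²φ₂ / cos²φ₁ = 7.79  ⇒  cos φ₁ = cos 26.1° / √7.79 = 0.8980/2.791 = 0.3218.
φ₁ = arccos(0.3218) ≈ 71.2°.

71.2°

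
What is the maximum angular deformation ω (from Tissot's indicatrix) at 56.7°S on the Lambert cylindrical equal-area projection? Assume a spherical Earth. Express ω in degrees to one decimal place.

The Lambert cylindrical equal-area projection is the cylindrical equal-area projection with its standard parallel at the equator (φ₀ = 0). A cylindrical equal-area projection with standard parallel φ₀ has meridian scale h = cos φ / cos φ₀ and parallel scale k = cos φ₀ / cos φ (so areas are preserved, h·k = 1).
At 56.7°: h = 0.5490, k = 1.821; principal scales a = 1.821, b = 0.5490.
sin(ω/2) = (a − b)/(a + b) = 1.272/2.370 = 0.5368, so ω = 2 arcsin(0.5368) ≈ 64.9°.

64.9°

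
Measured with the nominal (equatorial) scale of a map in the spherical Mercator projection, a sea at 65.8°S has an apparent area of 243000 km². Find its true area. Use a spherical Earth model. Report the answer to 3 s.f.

40800 km²

For Mercator, h = k = sec φ (a conformal cylindrical projection has a single point scale, 1/cos φ).
Areal scale = k² = sec²φ = 1/cos²(65.8°) = 1/0.4099² = 5.951.
True area = apparent / (areal scale) = 243000 / 5.951 ≈ 40800 km².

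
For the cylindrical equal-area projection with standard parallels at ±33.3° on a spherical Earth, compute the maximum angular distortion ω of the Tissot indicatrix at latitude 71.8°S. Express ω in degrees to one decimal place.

98.0°

For cylindrical equal-area with standard parallel φ₀, h = cos φ / cos φ₀ and k = cos φ₀ / cos φ, so h·k = 1.
At 71.8°: h = 0.3737, k = 2.676; principal scales a = 2.676, b = 0.3737.
sin(ω/2) = (a − b)/(a + b) = 2.302/3.050 = 0.7549, so ω = 2 arcsin(0.7549) ≈ 98.0°.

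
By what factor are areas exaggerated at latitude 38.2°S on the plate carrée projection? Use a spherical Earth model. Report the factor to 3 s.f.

1.27

Plate carrée maps x = Rλ, y = Rφ. The meridian scale is h = 1 and the parallel scale is k = 1/cos φ = sec φ.
Areal scale = h·k = 1 × sec φ; at 38.2°, h = 1.000, k = 1.272, so h·k = 1.272.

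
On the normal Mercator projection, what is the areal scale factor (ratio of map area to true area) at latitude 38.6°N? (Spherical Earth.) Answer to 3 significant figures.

Mercator is conformal, so the point scale is isotropic: h = k = sec φ = 1/cos φ.
Areal scale = k² = sec²φ = 1/cos²(38.6°) = 1/0.7815² = 1.637.

1.64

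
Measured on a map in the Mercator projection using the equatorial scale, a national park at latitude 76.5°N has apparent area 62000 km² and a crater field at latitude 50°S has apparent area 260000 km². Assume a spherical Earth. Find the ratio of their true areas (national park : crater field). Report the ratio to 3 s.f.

Mercator's areal exaggeration is sec²φ; hence true area = (apparent area) · cos²φ.
True area of national park: 62000 × cos²(76.5°) = 62000 × 0.05450 = 3379 km².
True area of crater field: 260000 × cos²(50°) = 260000 × 0.4132 = 107400 km².
Ratio = 3379 / 107400 ≈ 0.0315.

0.0315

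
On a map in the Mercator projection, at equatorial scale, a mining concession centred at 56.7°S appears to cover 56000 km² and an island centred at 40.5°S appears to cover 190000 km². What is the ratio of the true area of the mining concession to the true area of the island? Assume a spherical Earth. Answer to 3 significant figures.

On Mercator the areal scale is sec²φ, so true area = apparent × cos²φ.
True area of mining concession: 56000 × cos²(56.7°) = 56000 × 0.3014 = 16880 km².
True area of island: 190000 × cos²(40.5°) = 190000 × 0.5782 = 109900 km².
Ratio = 16880 / 109900 ≈ 0.154.

0.154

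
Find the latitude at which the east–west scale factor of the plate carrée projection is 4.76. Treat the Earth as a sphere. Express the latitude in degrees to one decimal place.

77.9°

Plate carrée: h = 1, k = sec φ along parallels.
sec φ = 4.76  ⇒  cos φ = 0.2101  ⇒  φ ≈ 77.9°.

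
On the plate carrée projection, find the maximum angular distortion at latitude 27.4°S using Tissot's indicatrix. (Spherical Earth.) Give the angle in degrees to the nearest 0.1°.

6.8°

In the plate carrée (x = Rλ, y = Rφ), meridians are true-scale (h = 1) and parallels are stretched by k = sec φ.
At 27.4°: h = 1.000, k = 1.126; principal scales a = 1.126, b = 1.000.
sin(ω/2) = (a − b)/(a + b) = 0.1264/2.126 = 0.05943, so ω = 2 arcsin(0.05943) ≈ 6.8°.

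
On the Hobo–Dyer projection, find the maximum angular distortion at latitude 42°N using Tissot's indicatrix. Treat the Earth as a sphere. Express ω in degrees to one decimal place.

Hobo–Dyer is a cylindrical equal-area projection with standard parallels at ±37.5°. Cylindrical equal-area (φ₀ = 37.5°): h = cos φ / cos 37.5° along meridians, k = cos 37.5° / cos φ along parallels; h·k = 1.
At 42°: h = 0.9367, k = 1.068; principal scales a = 1.068, b = 0.9367.
sin(ω/2) = (a − b)/(a + b) = 0.1308/2.004 = 0.06528, so ω = 2 arcsin(0.06528) ≈ 7.5°.

7.5°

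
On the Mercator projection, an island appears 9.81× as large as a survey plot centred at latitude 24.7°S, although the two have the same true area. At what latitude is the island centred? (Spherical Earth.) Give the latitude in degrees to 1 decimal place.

Mercator areal scale is sec²φ, so apparent-area ratio = sec²φ₁ / sec²φ₂ = cos²φ₂ / cos²φ₁.
cos²φ₂ / cos²φ₁ = 9.81  ⇒  cos φ₁ = cos 24.7° / √9.81 = 0.9085/3.132 = 0.2901.
φ₁ = arccos(0.2901) ≈ 73.1°.

73.1°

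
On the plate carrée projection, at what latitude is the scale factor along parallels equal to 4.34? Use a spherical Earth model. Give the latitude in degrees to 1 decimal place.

Plate carrée: h = 1, k = sec φ along parallels.
sec φ = 4.34  ⇒  cos φ = 0.2304  ⇒  φ ≈ 76.7°.

76.7°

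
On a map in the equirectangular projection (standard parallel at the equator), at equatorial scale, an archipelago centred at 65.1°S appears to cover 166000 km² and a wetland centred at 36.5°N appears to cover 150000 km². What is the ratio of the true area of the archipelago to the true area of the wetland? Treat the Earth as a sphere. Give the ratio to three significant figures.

0.580

Plate carrée has h = 1 and k = sec φ, giving areal scale sec φ; true area = (apparent area) · cos φ.
True area of archipelago: 166000 × cos(65.1°) = 166000 × 0.4210 = 69890 km².
True area of wetland: 150000 × cos(36.5°) = 150000 × 0.8039 = 120600 km².
Ratio = 69890 / 120600 ≈ 0.580.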